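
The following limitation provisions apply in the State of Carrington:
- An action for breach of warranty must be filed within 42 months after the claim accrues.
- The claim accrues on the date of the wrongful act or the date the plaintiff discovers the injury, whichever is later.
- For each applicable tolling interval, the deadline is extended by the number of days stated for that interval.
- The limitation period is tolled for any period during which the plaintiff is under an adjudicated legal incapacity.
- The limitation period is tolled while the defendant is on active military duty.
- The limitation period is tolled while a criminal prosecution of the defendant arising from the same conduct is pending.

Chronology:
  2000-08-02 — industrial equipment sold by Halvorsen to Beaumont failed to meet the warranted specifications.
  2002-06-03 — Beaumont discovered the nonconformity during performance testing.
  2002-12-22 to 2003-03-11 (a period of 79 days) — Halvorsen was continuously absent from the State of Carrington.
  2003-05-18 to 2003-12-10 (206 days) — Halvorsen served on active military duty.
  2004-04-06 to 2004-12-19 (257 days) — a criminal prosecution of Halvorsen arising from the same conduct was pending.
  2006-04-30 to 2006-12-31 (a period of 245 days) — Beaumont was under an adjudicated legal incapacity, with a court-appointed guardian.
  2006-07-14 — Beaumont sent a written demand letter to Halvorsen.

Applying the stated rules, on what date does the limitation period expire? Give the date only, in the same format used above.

Taking the later of the act (2000-08-02) and discovery (2002-06-03), the claim accrued on 2002-06-03.
Adding the 42 months base period to 2002-06-03 gives a deadline of 2005-12-03, before any tolling.
The period was tolled for 206 days by the defendant's active military service (2003-05-18 to 2003-12-10), pushing the deadline to 2006-06-27.
The pending criminal prosecution from 2004-04-06 to 2004-12-19 tolled the period for 257 days, extending the deadline to 2007-03-11.
The period was tolled for 245 days by the plaintiff's legal incapacity (2006-04-30 to 2006-12-31), pushing the deadline to 2007-11-11.
No stated provision tolls the period for the defendant's absence, so the interval from 2002-12-22 to 2003-03-11 has no effect on the deadline.
The other events in the timeline have no effect on the limitation period under the stated rules.

2007-11-11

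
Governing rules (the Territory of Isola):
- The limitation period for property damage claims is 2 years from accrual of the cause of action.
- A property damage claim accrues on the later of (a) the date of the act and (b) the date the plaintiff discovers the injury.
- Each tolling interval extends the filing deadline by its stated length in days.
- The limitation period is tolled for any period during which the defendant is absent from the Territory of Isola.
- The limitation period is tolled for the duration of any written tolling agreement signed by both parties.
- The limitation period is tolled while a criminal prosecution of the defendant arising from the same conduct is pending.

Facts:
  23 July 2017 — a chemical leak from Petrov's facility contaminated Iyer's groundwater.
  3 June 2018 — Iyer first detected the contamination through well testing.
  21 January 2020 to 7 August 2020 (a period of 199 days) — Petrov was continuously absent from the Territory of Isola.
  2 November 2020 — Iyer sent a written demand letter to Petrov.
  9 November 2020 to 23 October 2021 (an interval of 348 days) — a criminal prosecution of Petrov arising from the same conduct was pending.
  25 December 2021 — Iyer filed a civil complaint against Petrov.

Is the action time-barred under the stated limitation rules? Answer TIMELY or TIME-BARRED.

Taking the later of the act (23 July 2017) and discovery (3 June 2018), the claim accrued on 3 June 2018.
The untolled deadline — 2 years after 3 June 2018 — is 3 June 2020.
The defendant's absence from the jurisdiction from 21 January 2020 to 7 August 2020 tolled the period for 199 days, extending the deadline to 19 December 2020.
The period was tolled for 348 days by the pending criminal prosecution (9 November 2020 to 23 October 2021), pushing the deadline to 2 December 2021.
Nothing else in the chronology tolls or restarts the period.
The 25 December 2021 filing falls after the 2 December 2021 deadline; the claim is time-barred.

TIME-BARRED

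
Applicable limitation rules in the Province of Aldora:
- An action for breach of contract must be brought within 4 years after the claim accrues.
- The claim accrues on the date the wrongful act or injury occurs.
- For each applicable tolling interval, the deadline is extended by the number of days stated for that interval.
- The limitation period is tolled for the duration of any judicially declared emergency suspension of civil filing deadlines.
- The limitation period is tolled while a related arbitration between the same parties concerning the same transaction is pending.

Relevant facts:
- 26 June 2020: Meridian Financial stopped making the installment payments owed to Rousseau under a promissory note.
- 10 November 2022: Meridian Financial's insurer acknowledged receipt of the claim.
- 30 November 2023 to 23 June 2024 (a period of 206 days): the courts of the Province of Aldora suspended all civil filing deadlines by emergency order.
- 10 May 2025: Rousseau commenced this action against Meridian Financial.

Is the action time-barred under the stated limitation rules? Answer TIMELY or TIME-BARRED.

The claim accrued on 26 June 2020, when the wrongful act occurred.
The untolled deadline — 4 years after 26 June 2020 — is 26 June 2024.
The period was tolled for 206 days by the emergency suspension of filing deadlines (30 November 2023 to 23 June 2024), pushing the deadline to 18 January 2025.
The other events in the timeline have no effect on the limitation period under the stated rules.
Rousseau filed on 10 May 2025, after the 18 January 2025 deadline, so the action is time-barred.

TIME-BARRED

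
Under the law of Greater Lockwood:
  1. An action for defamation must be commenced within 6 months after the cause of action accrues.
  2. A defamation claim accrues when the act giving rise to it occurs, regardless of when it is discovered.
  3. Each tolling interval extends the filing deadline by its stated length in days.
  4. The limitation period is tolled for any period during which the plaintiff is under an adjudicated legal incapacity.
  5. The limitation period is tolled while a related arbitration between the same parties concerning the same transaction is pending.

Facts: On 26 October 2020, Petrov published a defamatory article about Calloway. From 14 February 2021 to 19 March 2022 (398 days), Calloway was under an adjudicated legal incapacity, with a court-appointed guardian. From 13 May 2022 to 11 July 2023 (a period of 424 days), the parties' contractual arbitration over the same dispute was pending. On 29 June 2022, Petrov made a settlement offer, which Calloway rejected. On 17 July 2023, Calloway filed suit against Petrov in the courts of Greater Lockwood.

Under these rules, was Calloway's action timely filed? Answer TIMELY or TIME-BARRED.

TIMELY

The claim accrued on 26 October 2020, when the wrongful act occurred.
Adding the 6 months base period to 26 October 2020 gives a deadline of 26 April 2021, before any tolling.
Because the plaintiff's legal incapacity ran from 14 February 2021 to 19 March 2022, the deadline is extended by 398 days to 29 May 2022.
The period was tolled for 424 days by the pending related arbitration (13 May 2022 to 11 July 2023), pushing the deadline to 27 July 2023.
None of the other events listed affects the running of the period under the stated rules.
Filing on 17 July 2023 beat the 27 July 2023 deadline — the action is timely.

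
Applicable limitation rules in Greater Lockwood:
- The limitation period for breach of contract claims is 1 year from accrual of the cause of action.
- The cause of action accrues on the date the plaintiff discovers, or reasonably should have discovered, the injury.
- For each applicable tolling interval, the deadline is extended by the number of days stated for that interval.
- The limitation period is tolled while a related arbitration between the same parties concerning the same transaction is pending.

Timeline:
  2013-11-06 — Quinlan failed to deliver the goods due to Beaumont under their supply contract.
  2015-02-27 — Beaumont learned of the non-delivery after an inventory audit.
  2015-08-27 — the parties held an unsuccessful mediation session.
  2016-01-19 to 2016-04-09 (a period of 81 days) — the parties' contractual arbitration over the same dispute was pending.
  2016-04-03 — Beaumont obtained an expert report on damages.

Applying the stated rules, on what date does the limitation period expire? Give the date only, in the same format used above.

2016-05-18

The claim did not accrue until Beaumont discovered the injury on 2015-02-27; the 2013-11-06 act date does not start the clock under the stated rule.
The untolled deadline — 1 year after 2015-02-27 — is 2016-02-27.
Because the pending related arbitration ran from 2016-01-19 to 2016-04-09, the deadline is extended by 81 days to 2016-05-18.
None of the other events listed affects the running of the period under the stated rules.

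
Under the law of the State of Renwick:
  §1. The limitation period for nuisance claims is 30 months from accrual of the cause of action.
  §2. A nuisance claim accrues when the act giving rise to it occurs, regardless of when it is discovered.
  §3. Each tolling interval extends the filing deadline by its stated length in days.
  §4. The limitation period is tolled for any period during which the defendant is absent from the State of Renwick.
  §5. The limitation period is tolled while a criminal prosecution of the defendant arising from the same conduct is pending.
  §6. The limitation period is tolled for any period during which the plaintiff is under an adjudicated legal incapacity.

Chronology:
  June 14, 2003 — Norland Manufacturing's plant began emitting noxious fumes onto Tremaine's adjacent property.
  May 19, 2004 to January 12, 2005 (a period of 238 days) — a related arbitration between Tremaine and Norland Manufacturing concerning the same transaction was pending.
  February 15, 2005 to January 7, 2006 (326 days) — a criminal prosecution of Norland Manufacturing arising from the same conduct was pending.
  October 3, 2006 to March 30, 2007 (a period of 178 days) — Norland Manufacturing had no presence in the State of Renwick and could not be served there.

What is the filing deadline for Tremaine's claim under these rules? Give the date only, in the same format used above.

The claim accrued on June 14, 2003, when the wrongful act occurred.
Adding the 30 months base period to June 14, 2003 gives a deadline of December 14, 2005, before any tolling.
Because the pending criminal prosecution ran from February 15, 2005 to January 7, 2006, the deadline is extended by 326 days to November 5, 2006.
The defendant's absence from the jurisdiction from October 3, 2006 to March 30, 2007 tolled the period for 178 days, extending the deadline to May 2, 2007.
No stated provision tolls the period for a pending arbitration, so the interval from May 19, 2004 to January 12, 2005 has no effect on the deadline.

May 2, 2007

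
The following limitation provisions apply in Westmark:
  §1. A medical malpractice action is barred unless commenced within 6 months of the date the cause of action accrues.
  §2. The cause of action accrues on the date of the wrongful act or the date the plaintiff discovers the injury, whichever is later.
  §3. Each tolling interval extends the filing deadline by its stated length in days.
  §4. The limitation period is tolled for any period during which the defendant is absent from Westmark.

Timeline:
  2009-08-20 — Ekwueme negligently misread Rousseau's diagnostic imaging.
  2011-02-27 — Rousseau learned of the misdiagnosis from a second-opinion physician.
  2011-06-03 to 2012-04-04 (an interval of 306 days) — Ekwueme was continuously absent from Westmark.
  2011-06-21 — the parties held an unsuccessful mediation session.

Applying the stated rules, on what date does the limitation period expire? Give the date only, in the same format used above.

Because discovery on 2011-02-27 post-dates the 2009-08-20 act, accrual under the later-of rule falls on 2011-02-27.
The untolled deadline — 6 months after 2011-02-27 — is 2011-08-27.
The defendant's absence from the jurisdiction from 2011-06-03 to 2012-04-04 tolled the period for 306 days, extending the deadline to 2012-06-28.
Nothing else in the chronology tolls or restarts the period.

2012-06-28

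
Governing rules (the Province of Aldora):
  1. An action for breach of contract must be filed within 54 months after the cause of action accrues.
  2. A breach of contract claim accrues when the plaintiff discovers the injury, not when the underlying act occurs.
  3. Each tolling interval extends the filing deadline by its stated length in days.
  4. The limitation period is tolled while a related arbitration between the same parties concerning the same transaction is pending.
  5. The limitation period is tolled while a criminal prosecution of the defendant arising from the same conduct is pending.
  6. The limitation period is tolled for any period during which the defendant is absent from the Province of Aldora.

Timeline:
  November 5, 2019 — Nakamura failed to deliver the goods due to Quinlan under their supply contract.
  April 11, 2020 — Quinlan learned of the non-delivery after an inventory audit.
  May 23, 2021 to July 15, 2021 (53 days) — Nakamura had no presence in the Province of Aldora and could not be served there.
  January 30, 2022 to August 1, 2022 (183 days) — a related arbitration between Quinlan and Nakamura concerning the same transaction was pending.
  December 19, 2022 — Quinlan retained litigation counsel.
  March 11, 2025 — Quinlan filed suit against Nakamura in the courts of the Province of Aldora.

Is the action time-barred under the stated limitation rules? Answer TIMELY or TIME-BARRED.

Under the discovery rule, the claim accrued on April 11, 2020, when Quinlan discovered the injury — not on the November 5, 2019 date of the underlying act.
The untolled deadline — 54 months after April 11, 2020 — is October 11, 2024.
The defendant's absence from the jurisdiction from May 23, 2021 to July 15, 2021 tolled the period for 53 days, extending the deadline to December 3, 2024.
Because the pending related arbitration ran from January 30, 2022 to August 1, 2022, the deadline is extended by 183 days to June 4, 2025.
The other events in the timeline have no effect on the limitation period under the stated rules.
Filing on March 11, 2025 beat the June 4, 2025 deadline — the action is timely.

TIMELY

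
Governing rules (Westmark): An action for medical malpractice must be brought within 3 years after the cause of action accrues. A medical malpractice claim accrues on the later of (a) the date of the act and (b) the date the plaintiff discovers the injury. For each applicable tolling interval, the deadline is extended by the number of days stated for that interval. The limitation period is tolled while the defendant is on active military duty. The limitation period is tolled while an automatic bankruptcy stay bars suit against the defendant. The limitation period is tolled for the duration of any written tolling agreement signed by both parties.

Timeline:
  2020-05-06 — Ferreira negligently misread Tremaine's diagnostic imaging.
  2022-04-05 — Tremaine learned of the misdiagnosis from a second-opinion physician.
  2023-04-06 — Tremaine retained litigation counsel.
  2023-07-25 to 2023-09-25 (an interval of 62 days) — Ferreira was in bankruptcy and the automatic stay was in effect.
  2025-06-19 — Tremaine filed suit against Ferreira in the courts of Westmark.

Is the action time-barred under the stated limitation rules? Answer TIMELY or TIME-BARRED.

The claim accrued on 2022-04-05 — the later of the 2020-05-06 act and the 2022-04-05 discovery.
Adding the 3 years base period to 2022-04-05 gives a deadline of 2025-04-05, before any tolling.
The automatic bankruptcy stay from 2023-07-25 to 2023-09-25 tolled the period for 62 days, extending the deadline to 2025-06-06.
None of the other events listed affects the running of the period under the stated rules.
Filing on 2025-06-19 missed the 2025-06-06 deadline — the action is time-barred.

TIME-BARRED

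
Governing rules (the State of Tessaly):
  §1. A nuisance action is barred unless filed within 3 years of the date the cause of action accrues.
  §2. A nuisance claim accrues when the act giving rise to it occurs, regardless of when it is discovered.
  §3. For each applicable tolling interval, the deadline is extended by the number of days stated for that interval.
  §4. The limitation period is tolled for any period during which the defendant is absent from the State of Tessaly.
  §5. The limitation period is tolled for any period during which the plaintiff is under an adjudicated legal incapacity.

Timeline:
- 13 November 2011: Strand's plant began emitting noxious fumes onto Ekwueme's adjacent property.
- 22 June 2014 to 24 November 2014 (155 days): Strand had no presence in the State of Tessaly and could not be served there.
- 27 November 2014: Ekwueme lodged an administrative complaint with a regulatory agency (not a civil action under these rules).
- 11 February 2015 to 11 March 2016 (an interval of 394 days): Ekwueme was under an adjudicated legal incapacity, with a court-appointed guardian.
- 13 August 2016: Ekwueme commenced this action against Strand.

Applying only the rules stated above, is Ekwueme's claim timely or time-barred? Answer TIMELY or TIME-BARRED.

TIME-BARRED

The limitation period began to run on 13 November 2011.
The untolled deadline — 3 years after 13 November 2011 — is 13 November 2014.
The period was tolled for 155 days by the defendant's absence from the jurisdiction (22 June 2014 to 24 November 2014), pushing the deadline to 17 April 2015.
Because the plaintiff's legal incapacity ran from 11 February 2015 to 11 March 2016, the deadline is extended by 394 days to 15 May 2016.
The other events in the timeline have no effect on the limitation period under the stated rules.
The 13 August 2016 filing falls after the 15 May 2016 deadline; the claim is time-barred.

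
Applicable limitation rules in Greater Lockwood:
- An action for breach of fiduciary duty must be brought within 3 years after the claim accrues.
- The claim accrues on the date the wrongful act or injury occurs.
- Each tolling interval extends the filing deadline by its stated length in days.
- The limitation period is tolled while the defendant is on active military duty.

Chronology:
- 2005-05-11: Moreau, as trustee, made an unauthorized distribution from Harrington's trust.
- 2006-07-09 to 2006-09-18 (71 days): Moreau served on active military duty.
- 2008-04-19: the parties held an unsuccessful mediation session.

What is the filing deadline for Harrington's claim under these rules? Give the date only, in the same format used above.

The claim accrued on 2005-05-11, when the wrongful act occurred.
3 years from 2005-05-11 is 2008-05-11.
The defendant's active military service from 2006-07-09 to 2006-09-18 tolled the period for 71 days, extending the deadline to 2008-07-21.
None of the other events listed affects the running of the period under the stated rules.

2008-07-21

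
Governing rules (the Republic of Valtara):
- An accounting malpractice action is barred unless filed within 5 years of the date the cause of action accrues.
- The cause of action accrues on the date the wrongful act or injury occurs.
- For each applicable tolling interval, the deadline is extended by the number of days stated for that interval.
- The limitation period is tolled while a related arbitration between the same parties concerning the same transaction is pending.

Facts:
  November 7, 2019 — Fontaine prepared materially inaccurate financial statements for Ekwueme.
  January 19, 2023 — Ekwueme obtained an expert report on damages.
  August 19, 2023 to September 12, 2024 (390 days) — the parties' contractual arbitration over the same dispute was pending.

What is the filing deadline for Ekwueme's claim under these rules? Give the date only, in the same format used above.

December 2, 2025

The cause of action accrued on November 7, 2019, the date of the act.
5 years from November 7, 2019 is November 7, 2024.
The period was tolled for 390 days by the pending related arbitration (August 19, 2023 to September 12, 2024), pushing the deadline to December 2, 2025.
Nothing else in the chronology tolls or restarts the period.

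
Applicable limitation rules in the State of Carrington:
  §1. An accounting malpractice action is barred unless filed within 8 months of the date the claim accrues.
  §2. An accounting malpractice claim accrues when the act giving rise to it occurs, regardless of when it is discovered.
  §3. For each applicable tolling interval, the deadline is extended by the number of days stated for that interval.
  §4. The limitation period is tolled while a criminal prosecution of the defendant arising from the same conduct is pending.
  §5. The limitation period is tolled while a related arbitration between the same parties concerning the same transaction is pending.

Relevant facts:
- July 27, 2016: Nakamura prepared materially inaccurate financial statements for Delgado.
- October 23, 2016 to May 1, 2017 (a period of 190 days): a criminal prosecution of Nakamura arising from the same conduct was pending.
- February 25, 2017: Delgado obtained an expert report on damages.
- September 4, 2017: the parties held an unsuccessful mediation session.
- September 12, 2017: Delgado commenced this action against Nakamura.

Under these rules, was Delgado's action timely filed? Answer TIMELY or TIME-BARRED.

The claim accrued on July 27, 2016, when the wrongful act occurred.
Adding the 8 months base period to July 27, 2016 gives a deadline of March 27, 2017, before any tolling.
The period was tolled for 190 days by the pending criminal prosecution (October 23, 2016 to May 1, 2017), pushing the deadline to October 3, 2017.
None of the other events listed affects the running of the period under the stated rules.
Delgado filed on September 12, 2017, before the October 3, 2017 deadline, so the action is timely.

TIMELY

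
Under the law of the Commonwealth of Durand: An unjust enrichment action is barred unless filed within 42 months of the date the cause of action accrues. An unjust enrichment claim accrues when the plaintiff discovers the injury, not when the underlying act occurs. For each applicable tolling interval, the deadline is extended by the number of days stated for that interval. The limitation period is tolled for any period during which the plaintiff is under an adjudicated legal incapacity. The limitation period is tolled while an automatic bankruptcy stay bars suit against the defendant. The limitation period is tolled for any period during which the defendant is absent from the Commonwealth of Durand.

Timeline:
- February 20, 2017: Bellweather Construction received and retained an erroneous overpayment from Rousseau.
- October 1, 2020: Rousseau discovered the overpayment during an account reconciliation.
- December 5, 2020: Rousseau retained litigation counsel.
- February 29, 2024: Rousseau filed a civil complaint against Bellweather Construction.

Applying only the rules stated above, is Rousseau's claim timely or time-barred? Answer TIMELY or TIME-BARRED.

The claim did not accrue until Rousseau discovered the injury on October 1, 2020; the February 20, 2017 act date does not start the clock under the stated rule.
42 months from October 1, 2020 is April 1, 2024.
Nothing else in the chronology tolls or restarts the period.
The February 29, 2024 filing precedes the April 1, 2024 deadline; the claim is timely.

TIMELY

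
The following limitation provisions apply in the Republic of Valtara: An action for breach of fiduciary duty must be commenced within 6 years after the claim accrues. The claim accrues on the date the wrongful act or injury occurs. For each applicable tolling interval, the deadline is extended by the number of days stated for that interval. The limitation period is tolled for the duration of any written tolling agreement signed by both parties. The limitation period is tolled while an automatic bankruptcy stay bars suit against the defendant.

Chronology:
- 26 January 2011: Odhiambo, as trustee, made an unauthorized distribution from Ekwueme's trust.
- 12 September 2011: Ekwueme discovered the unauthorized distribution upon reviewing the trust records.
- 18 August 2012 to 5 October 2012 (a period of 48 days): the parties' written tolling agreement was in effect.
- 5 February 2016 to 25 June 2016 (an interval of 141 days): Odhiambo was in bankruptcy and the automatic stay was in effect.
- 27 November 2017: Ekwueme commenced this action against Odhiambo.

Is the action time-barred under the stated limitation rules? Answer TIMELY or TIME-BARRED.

Accrual is governed by the date of the act, so the period began to run on 26 January 2011; the later discovery on 12 September 2011 is irrelevant under the stated rule.
6 years from 26 January 2011 is 26 January 2017.
Because the written tolling agreement ran from 18 August 2012 to 5 October 2012, the deadline is extended by 48 days to 15 March 2017.
Because the automatic bankruptcy stay ran from 5 February 2016 to 25 June 2016, the deadline is extended by 141 days to 3 August 2017.
Filing on 27 November 2017 missed the 3 August 2017 deadline — the action is time-barred.

TIME-BARRED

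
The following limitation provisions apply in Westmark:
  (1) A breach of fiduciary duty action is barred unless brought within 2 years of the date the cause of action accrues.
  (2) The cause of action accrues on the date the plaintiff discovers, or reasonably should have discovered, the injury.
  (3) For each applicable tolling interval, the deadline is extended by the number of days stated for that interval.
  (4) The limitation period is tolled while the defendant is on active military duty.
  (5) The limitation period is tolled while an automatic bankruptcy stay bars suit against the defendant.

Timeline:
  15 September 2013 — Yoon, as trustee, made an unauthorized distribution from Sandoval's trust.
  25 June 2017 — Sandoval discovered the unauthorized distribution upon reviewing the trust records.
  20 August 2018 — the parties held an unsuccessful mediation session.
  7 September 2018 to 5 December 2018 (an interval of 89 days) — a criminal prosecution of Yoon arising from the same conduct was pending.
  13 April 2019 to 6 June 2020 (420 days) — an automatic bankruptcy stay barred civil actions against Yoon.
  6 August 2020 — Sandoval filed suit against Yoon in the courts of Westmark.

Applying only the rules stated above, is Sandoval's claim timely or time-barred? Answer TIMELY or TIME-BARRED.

TIMELY

The claim did not accrue until Sandoval discovered the injury on 25 June 2017; the 15 September 2013 act date does not start the clock under the stated rule.
2 years from 25 June 2017 is 25 June 2019.
Because the automatic bankruptcy stay ran from 13 April 2019 to 6 June 2020, the deadline is extended by 420 days to 18 August 2020.
Although a criminal prosecution ran from 7 September 2018 to 5 December 2018, the stated rules do not make that a tolling event, so it is disregarded.
None of the other events listed affects the running of the period under the stated rules.
The 6 August 2020 filing precedes the 18 August 2020 deadline; the claim is timely.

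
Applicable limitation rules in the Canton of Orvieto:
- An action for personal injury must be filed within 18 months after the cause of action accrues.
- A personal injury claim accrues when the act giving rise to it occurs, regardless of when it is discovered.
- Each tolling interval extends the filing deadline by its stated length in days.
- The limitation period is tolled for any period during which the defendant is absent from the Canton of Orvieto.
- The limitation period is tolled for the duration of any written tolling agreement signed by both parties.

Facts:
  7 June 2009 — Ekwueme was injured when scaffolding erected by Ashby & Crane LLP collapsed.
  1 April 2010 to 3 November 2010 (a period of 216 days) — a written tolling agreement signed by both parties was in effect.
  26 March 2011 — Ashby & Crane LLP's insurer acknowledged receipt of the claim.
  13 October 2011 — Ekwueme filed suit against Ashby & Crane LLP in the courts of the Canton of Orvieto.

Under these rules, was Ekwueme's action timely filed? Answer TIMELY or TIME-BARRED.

The claim accrued on 7 June 2009, when the wrongful act occurred.
The untolled deadline — 18 months after 7 June 2009 — is 7 December 2010.
The written tolling agreement from 1 April 2010 to 3 November 2010 tolled the period for 216 days, extending the deadline to 11 July 2011.
Nothing else in the chronology tolls or restarts the period.
Filing on 13 October 2011 missed the 11 July 2011 deadline — the action is time-barred.

TIME-BARRED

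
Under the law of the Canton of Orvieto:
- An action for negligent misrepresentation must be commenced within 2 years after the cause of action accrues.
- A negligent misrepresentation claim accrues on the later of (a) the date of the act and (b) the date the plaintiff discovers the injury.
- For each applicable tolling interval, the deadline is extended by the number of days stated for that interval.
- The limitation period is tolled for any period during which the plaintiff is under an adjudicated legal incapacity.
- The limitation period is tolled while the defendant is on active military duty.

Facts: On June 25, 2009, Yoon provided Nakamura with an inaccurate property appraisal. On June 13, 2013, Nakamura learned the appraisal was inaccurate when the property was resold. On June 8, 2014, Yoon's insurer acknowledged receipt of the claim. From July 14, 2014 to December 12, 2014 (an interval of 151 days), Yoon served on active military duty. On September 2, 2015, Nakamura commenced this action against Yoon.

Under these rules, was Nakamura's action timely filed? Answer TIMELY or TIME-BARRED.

TIMELY

The claim accrued on June 13, 2013 — the later of the June 25, 2009 act and the June 13, 2013 discovery.
The untolled deadline — 2 years after June 13, 2013 — is June 13, 2015.
The period was tolled for 151 days by the defendant's active military service (July 14, 2014 to December 12, 2014), pushing the deadline to November 11, 2015.
None of the other events listed affects the running of the period under the stated rules.
The September 2, 2015 filing precedes the November 11, 2015 deadline; the claim is timely.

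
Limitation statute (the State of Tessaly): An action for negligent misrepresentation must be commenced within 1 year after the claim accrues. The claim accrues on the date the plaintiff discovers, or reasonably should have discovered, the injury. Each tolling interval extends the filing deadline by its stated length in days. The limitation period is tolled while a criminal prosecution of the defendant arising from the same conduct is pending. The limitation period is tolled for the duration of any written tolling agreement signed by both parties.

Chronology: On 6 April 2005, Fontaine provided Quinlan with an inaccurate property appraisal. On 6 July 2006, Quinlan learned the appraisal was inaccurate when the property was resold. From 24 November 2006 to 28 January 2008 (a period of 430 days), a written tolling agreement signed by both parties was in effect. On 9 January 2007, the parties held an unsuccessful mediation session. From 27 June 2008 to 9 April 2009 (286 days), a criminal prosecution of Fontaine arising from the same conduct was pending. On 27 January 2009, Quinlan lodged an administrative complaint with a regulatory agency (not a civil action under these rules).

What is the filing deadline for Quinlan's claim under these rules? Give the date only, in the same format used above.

21 June 2009

The claim did not accrue until Quinlan discovered the injury on 6 July 2006; the 6 April 2005 act date does not start the clock under the stated rule.
The untolled deadline — 1 year after 6 July 2006 — is 6 July 2007.
The written tolling agreement from 24 November 2006 to 28 January 2008 tolled the period for 430 days, extending the deadline to 8 September 2008.
Because the pending criminal prosecution ran from 27 June 2008 to 9 April 2009, the deadline is extended by 286 days to 21 June 2009.
Nothing else in the chronology tolls or restarts the period.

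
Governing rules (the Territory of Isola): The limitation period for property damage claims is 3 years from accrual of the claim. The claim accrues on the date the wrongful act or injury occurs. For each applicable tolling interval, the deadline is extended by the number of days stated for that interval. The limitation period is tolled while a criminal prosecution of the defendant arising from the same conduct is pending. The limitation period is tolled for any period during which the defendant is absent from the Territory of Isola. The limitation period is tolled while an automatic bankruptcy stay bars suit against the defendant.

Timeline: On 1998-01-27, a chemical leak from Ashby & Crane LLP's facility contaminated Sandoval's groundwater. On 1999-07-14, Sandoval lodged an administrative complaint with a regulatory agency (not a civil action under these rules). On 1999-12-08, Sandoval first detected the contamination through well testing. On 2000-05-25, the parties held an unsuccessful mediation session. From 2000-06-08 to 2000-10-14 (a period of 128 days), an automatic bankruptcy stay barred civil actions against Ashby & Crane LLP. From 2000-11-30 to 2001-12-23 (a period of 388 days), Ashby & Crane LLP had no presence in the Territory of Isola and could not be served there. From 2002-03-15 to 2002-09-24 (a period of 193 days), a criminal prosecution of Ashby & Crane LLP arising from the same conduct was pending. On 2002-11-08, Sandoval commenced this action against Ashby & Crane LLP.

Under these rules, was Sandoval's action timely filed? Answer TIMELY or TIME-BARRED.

TIMELY

Accrual is governed by the date of the act, so the period began to run on 1998-01-27; the later discovery on 1999-12-08 is irrelevant under the stated rule.
Adding the 3 years base period to 1998-01-27 gives a deadline of 2001-01-27, before any tolling.
The automatic bankruptcy stay from 2000-06-08 to 2000-10-14 tolled the period for 128 days, extending the deadline to 2001-06-04.
The defendant's absence from the jurisdiction from 2000-11-30 to 2001-12-23 tolled the period for 388 days, extending the deadline to 2002-06-27.
The period was tolled for 193 days by the pending criminal prosecution (2002-03-15 to 2002-09-24), pushing the deadline to 2003-01-06.
Nothing else in the chronology tolls or restarts the period.
The 2002-11-08 filing precedes the 2003-01-06 deadline; the claim is timely.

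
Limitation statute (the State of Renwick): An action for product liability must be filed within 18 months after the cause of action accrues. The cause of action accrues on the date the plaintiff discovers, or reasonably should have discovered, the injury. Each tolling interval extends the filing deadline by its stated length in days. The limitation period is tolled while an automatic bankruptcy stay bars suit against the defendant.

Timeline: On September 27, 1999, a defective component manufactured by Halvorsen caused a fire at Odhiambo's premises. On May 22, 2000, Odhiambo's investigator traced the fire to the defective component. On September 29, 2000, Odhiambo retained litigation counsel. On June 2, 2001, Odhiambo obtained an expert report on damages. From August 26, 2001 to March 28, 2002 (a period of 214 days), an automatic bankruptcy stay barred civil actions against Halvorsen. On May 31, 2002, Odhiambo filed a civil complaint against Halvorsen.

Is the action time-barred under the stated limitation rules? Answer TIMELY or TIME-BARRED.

The claim did not accrue until Odhiambo discovered the injury on May 22, 2000; the September 27, 1999 act date does not start the clock under the stated rule.
Adding the 18 months base period to May 22, 2000 gives a deadline of November 22, 2001, before any tolling.
The automatic bankruptcy stay from August 26, 2001 to March 28, 2002 tolled the period for 214 days, extending the deadline to June 24, 2002.
None of the other events listed affects the running of the period under the stated rules.
The May 31, 2002 filing precedes the June 24, 2002 deadline; the claim is timely.

TIMELY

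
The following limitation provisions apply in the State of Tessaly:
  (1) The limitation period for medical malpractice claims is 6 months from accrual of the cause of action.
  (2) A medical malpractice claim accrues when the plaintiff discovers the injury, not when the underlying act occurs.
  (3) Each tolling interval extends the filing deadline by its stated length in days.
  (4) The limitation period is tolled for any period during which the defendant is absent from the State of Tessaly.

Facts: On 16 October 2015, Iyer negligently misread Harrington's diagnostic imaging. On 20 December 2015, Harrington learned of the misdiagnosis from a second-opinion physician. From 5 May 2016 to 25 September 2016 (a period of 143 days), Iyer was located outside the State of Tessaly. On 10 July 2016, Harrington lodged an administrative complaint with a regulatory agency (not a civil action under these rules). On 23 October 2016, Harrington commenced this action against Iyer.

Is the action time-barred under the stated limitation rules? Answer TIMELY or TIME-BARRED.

TIMELY

Under the discovery rule, the claim accrued on 20 December 2015, when Harrington discovered the injury — not on the 16 October 2015 date of the underlying act.
Adding the 6 months base period to 20 December 2015 gives a deadline of 20 June 2016, before any tolling.
Because the defendant's absence from the jurisdiction ran from 5 May 2016 to 25 September 2016, the deadline is extended by 143 days to 10 November 2016.
The other events in the timeline have no effect on the limitation period under the stated rules.
The 23 October 2016 filing precedes the 10 November 2016 deadline; the claim is timely.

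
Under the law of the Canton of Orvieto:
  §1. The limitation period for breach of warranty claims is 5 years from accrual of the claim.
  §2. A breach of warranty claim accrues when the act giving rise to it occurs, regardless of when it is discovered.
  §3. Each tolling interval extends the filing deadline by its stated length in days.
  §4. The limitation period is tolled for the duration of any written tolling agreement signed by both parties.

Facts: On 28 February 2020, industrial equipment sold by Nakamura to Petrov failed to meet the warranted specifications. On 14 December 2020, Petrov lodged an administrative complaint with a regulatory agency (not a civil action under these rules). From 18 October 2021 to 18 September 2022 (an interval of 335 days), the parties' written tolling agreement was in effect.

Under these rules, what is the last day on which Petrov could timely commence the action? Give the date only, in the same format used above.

The claim accrued on 28 February 2020, the date of the act.
The untolled deadline — 5 years after 28 February 2020 — is 28 February 2025.
The written tolling agreement from 18 October 2021 to 18 September 2022 tolled the period for 335 days, extending the deadline to 29 January 2026.
The other events in the timeline have no effect on the limitation period under the stated rules.

29 January 2026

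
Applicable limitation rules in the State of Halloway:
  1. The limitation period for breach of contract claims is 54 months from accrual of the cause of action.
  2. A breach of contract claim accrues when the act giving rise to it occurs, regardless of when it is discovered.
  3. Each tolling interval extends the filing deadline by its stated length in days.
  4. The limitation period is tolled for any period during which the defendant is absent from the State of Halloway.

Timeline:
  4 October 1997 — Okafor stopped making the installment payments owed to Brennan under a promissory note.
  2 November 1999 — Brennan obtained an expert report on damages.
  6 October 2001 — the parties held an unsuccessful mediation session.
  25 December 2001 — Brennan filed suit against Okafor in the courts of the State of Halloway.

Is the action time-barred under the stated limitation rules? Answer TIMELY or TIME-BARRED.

TIMELY

The claim accrued on 4 October 1997, when the wrongful act occurred.
Adding the 54 months base period to 4 October 1997 gives a deadline of 4 April 2002, before any tolling.
The other events in the timeline have no effect on the limitation period under the stated rules.
Brennan filed on 25 December 2001, before the 4 April 2002 deadline, so the action is timely.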